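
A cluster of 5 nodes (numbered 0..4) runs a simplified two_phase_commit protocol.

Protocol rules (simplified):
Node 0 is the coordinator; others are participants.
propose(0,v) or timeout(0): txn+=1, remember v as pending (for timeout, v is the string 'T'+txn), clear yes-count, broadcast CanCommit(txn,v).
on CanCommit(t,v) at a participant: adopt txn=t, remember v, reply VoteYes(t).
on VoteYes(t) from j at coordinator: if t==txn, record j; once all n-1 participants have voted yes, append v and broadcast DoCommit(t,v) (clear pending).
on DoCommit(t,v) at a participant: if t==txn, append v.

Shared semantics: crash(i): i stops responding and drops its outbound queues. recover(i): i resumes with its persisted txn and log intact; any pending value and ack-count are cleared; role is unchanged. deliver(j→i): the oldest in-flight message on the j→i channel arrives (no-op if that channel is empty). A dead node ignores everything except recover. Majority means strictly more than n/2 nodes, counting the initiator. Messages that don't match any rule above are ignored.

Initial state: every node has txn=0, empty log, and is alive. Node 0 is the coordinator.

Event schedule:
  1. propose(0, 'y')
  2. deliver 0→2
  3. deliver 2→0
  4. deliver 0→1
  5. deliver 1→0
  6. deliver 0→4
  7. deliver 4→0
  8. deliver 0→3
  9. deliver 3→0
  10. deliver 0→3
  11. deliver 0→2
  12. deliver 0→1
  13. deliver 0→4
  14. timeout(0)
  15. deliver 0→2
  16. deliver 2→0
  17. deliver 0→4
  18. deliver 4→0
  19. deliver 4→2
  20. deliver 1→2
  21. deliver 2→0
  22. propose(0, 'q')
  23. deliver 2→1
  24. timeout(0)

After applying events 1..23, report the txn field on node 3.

e1 propose(0,'y'): 0[coor,t=1,-]
e2 deliver 0→2: 2[part,t=1,-]
e3 deliver 2→0: ·
e4 deliver 0→1: 1[part,t=1,-]
e5 deliver 1→0: ·
e6 deliver 0→4: 4[part,t=1,-]
e7 deliver 4→0: ·
e8 deliver 0→3: 3[part,t=1,-]
e9 deliver 3→0: 0[coor,t=1,y]
e10 deliver 0→3: 3[part,t=1,y]
e11 deliver 0→2: 2[part,t=1,y]
e12 deliver 0→1: 1[part,t=1,y]
e13 deliver 0→4: 4[part,t=1,y]
e14 timeout(0): 0[coor,t=2,y]
e15 deliver 0→2: 2[part,t=2,y]
e16 deliver 2→0: ·
e17 deliver 0→4: 4[part,t=2,y]
e18 deliver 4→0: ·
e19 deliver 4→2: ·
e20 deliver 1→2: ·
e21 deliver 2→0: ·
e22 propose(0,'q'): 0[coor,t=3,y]
e23 deliver 2→1: ·

1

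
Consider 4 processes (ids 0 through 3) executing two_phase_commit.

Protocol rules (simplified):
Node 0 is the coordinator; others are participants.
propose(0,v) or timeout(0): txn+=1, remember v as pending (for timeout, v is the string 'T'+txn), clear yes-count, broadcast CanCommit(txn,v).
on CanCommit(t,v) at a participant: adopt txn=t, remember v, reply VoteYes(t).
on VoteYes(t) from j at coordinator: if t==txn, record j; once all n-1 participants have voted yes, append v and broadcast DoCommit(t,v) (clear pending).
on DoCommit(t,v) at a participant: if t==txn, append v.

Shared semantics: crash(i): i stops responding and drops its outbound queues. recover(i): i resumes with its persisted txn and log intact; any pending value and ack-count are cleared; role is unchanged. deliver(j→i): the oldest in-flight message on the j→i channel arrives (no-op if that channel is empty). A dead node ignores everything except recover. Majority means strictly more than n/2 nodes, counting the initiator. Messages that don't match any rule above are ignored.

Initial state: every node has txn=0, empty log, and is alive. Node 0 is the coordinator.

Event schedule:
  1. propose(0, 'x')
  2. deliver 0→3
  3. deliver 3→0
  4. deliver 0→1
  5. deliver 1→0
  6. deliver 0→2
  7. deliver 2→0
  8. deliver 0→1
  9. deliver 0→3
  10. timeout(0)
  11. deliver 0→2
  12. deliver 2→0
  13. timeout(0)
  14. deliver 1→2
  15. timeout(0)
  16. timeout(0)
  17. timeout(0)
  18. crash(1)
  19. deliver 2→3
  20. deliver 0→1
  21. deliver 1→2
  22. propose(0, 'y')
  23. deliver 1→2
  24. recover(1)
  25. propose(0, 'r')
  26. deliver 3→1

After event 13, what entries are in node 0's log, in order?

x

e1 propose(0,'x'): 0[coor,t=1,-]
e2 deliver 0→3: 3[part,t=1,-]
e3 deliver 3→0: ·
e4 deliver 0→1: 1[part,t=1,-]
e5 deliver 1→0: ·
e6 deliver 0→2: 2[part,t=1,-]
e7 deliver 2→0: 0[coor,t=1,x]
e8 deliver 0→1: 1[part,t=1,x]
e9 deliver 0→3: 3[part,t=1,x]
e10 timeout(0): 0[coor,t=2,x]
e11 deliver 0→2: 2[part,t=1,x]
e12 deliver 2→0: ·
e13 timeout(0): 0[coor,t=3,x]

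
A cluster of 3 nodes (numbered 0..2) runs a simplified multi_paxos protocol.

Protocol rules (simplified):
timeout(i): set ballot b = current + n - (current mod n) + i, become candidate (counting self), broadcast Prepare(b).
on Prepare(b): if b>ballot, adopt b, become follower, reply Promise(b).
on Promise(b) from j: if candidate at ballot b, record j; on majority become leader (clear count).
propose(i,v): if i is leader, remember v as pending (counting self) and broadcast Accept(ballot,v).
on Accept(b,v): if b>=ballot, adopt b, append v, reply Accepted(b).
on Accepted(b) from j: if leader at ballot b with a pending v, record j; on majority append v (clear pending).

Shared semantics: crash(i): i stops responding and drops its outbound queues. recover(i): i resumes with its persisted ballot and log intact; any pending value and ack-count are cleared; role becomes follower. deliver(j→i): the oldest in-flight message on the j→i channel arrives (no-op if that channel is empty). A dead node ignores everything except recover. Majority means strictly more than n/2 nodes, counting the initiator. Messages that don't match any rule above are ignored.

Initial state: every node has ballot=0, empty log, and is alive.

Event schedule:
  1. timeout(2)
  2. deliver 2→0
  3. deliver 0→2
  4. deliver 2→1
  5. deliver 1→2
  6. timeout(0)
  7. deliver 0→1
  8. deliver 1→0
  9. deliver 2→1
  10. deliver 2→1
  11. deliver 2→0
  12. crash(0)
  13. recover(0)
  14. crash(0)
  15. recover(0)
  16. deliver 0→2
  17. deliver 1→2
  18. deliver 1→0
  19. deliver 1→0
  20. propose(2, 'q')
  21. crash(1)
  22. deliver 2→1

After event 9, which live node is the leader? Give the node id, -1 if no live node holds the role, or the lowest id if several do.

after 1 — timeout(2): n2:cand/b5/[-]
after 2 — deliver 2→0: n0:foll/b5/[-]
after 3 — deliver 0→2: n2:lead/b5/[-]
after 4 — deliver 2→1: n1:foll/b5/[-]
after 5 — deliver 1→2: ·
after 6 — timeout(0): n0:cand/b6/[-]
after 7 — deliver 0→1: n1:foll/b6/[-]
after 8 — deliver 1→0: n0:lead/b6/[-]
after 9 — deliver 2→1: ·

0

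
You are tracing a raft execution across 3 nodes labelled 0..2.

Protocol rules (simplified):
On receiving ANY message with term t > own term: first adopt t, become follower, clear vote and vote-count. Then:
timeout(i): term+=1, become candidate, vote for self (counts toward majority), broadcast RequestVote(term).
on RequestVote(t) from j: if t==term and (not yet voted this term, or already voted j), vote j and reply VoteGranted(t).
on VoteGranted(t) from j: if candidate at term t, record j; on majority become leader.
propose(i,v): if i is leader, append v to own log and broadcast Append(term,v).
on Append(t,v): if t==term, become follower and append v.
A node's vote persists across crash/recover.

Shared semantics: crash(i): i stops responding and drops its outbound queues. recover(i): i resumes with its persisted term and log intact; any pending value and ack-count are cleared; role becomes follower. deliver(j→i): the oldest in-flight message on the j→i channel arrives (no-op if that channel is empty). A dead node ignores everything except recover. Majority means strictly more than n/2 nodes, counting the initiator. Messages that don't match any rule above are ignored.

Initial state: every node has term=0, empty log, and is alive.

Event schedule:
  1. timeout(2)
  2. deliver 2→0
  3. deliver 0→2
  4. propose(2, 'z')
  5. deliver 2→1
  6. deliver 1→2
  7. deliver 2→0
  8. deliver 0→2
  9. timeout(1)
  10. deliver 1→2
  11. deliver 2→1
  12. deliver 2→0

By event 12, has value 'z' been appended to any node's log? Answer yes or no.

yes

step 1 timeout(2): 2={cand,t=1,log=-}
step 2 deliver 2→0: 0={foll,t=1,log=-}
step 3 deliver 0→2: 2={lead,t=1,log=-}
step 4 propose(2,'z'): 2={lead,t=1,log=z}
step 5 deliver 2→1: 1={foll,t=1,log=-}
step 6 deliver 1→2: —
step 7 deliver 2→0: 0={foll,t=1,log=z}
step 8 deliver 0→2: —
step 9 timeout(1): 1={cand,t=2,log=-}
step 10 deliver 1→2: 2={foll,t=2,log=z}
step 11 deliver 2→1: —
step 12 deliver 2→0: —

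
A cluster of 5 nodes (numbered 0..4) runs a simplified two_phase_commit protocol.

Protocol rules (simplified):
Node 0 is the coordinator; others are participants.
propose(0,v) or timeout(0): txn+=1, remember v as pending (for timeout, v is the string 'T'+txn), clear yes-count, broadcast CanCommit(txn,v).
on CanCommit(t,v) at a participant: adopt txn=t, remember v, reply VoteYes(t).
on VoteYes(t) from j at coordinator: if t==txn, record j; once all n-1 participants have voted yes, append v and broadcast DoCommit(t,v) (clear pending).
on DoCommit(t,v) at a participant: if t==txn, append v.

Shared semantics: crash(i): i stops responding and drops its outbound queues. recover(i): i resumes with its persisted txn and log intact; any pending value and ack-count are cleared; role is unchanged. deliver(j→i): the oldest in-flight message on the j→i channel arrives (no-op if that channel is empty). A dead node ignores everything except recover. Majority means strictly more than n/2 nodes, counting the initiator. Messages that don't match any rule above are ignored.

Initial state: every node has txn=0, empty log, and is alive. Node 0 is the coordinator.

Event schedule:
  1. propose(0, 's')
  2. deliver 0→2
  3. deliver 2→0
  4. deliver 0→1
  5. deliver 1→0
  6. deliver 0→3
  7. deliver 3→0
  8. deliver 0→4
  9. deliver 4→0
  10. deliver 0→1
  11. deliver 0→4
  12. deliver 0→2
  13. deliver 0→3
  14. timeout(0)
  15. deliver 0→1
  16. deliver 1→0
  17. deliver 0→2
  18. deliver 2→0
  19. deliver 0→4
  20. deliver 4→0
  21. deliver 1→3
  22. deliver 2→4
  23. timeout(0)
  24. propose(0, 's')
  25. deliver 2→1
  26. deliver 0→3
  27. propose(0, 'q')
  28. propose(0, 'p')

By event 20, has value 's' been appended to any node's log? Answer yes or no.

yes

after 1 — propose(0,'s'): n0:coor/t1/[-]
after 2 — deliver 0→2: n2:part/t1/[-]
after 3 — deliver 2→0: ·
after 4 — deliver 0→1: n1:part/t1/[-]
after 5 — deliver 1→0: ·
after 6 — deliver 0→3: n3:part/t1/[-]
after 7 — deliver 3→0: ·
after 8 — deliver 0→4: n4:part/t1/[-]
after 9 — deliver 4→0: n0:coor/t1/[s]
after 10 — deliver 0→1: n1:part/t1/[s]
after 11 — deliver 0→4: n4:part/t1/[s]
after 12 — deliver 0→2: n2:part/t1/[s]
after 13 — deliver 0→3: n3:part/t1/[s]
after 14 — timeout(0): n0:coor/t2/[s]
after 15 — deliver 0→1: n1:part/t2/[s]
after 16 — deliver 1→0: ·
after 17 — deliver 0→2: n2:part/t2/[s]
after 18 — deliver 2→0: ·
after 19 — deliver 0→4: n4:part/t2/[s]
after 20 — deliver 4→0: ·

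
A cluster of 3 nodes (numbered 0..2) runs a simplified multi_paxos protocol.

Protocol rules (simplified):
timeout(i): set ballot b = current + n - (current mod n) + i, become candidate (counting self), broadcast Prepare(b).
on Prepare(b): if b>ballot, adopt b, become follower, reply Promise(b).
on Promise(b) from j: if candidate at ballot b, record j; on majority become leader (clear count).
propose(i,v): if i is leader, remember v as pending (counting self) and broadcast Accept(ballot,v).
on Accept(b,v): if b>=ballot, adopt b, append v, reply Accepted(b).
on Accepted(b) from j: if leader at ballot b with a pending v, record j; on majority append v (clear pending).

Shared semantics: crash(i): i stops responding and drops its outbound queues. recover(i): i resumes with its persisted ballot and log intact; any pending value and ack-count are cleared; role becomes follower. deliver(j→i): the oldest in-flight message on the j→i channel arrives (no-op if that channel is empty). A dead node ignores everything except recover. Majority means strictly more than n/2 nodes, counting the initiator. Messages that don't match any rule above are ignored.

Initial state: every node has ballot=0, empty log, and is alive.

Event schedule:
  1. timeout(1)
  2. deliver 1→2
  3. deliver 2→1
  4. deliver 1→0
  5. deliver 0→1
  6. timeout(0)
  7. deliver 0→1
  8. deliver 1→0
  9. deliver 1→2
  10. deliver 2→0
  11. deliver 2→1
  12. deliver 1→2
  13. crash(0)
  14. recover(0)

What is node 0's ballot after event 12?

step 1 timeout(1): 1={cand,b=4,log=-}
step 2 deliver 1→2: 2={foll,b=4,log=-}
step 3 deliver 2→1: 1={lead,b=4,log=-}
step 4 deliver 1→0: 0={foll,b=4,log=-}
step 5 deliver 0→1: —
step 6 timeout(0): 0={cand,b=6,log=-}
step 7 deliver 0→1: 1={foll,b=6,log=-}
step 8 deliver 1→0: 0={lead,b=6,log=-}
step 9 deliver 1→2: —
step 10 deliver 2→0: —
step 11 deliver 2→1: —
step 12 deliver 1→2: —

6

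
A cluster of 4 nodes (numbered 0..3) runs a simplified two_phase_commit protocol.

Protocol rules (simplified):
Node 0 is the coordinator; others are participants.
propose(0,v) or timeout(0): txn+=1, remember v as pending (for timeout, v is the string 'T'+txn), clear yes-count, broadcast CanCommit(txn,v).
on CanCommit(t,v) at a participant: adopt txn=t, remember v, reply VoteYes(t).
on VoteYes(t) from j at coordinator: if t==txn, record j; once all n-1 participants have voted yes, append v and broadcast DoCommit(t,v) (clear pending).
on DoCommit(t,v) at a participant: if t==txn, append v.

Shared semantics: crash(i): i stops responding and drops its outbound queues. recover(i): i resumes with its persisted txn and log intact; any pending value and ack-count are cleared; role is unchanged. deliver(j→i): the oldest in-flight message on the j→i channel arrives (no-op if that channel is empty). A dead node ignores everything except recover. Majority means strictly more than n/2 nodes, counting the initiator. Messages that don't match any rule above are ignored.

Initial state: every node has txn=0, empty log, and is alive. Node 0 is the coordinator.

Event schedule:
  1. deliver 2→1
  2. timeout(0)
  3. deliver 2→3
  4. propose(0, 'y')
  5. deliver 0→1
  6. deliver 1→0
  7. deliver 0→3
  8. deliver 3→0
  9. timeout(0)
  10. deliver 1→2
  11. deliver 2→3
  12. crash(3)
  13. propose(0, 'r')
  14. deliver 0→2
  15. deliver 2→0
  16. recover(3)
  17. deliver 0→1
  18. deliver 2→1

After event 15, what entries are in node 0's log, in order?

empty

step 1 deliver 2→1: —
step 2 timeout(0): 0={coor,t=1,log=-}
step 3 deliver 2→3: —
step 4 propose(0,'y'): 0={coor,t=2,log=-}
step 5 deliver 0→1: 1={part,t=1,log=-}
step 6 deliver 1→0: —
step 7 deliver 0→3: 3={part,t=1,log=-}
step 8 deliver 3→0: —
step 9 timeout(0): 0={coor,t=3,log=-}
step 10 deliver 1→2: —
step 11 deliver 2→3: —
step 12 crash(3): 3={✗part,t=1,log=-}
step 13 propose(0,'r'): 0={coor,t=4,log=-}
step 14 deliver 0→2: 2={part,t=1,log=-}
step 15 deliver 2→0: —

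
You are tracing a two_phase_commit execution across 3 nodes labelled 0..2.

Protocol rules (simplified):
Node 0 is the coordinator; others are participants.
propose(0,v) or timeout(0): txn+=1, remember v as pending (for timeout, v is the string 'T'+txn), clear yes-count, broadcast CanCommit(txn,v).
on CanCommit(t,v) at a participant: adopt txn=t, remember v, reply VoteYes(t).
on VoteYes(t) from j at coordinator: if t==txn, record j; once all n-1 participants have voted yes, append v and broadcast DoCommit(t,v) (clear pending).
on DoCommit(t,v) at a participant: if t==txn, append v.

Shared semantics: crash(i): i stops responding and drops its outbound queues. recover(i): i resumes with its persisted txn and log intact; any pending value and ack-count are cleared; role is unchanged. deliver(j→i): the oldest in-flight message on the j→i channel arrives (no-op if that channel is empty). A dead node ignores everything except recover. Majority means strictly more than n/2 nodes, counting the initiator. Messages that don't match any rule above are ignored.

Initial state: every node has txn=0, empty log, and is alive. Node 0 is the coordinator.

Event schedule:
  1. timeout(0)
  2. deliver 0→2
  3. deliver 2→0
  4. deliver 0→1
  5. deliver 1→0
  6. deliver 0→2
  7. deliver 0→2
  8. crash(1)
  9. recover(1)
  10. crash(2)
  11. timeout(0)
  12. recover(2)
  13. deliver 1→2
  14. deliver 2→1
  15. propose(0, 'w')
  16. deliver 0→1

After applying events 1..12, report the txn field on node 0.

2

1. timeout(0):  <0:coor t1 ->
2. deliver 0→2:  <2:part t1 ->
3. deliver 2→0:  nop
4. deliver 0→1:  <1:part t1 ->
5. deliver 1→0:  <0:coor t1 T1>
6. deliver 0→2:  <2:part t1 T1>
7. deliver 0→2:  nop
8. crash(1):  <1:✗part t1 ->
9. recover(1):  <1:part t1 ->
10. crash(2):  <2:✗part t1 T1>
11. timeout(0):  <0:coor t2 T1>
12. recover(2):  <2:part t1 T1>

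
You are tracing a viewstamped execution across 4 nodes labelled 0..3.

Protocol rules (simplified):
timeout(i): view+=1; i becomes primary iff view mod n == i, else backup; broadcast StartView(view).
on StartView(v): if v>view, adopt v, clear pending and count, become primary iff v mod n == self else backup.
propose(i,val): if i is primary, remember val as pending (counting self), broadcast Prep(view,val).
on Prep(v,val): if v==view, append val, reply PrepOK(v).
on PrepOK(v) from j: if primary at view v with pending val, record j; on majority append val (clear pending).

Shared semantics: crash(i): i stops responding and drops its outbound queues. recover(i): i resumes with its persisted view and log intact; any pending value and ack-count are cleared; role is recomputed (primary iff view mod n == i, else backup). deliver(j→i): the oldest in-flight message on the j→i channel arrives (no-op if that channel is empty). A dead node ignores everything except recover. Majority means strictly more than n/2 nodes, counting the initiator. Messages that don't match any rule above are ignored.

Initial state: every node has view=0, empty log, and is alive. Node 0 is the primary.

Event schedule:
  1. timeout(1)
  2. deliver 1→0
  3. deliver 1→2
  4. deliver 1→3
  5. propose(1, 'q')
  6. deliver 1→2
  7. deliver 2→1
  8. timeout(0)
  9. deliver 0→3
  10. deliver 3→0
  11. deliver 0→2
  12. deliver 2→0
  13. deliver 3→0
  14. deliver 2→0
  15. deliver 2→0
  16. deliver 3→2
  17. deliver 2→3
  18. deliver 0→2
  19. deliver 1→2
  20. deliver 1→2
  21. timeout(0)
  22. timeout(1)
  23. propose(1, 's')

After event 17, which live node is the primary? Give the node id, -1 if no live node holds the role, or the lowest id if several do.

1. timeout(1):  <1:prim v1 ->
2. deliver 1→0:  <0:back v1 ->
3. deliver 1→2:  <2:back v1 ->
4. deliver 1→3:  <3:back v1 ->
5. propose(1,'q'):  nop
6. deliver 1→2:  <2:back v1 q>
7. deliver 2→1:  nop
8. timeout(0):  <0:back v2 ->
9. deliver 0→3:  <3:back v2 ->
10. deliver 3→0:  nop
11. deliver 0→2:  <2:prim v2 q>
12. deliver 2→0:  nop
13. deliver 3→0:  nop
14. deliver 2→0:  nop
15. deliver 2→0:  nop
16. deliver 3→2:  nop
17. deliver 2→3:  nop

1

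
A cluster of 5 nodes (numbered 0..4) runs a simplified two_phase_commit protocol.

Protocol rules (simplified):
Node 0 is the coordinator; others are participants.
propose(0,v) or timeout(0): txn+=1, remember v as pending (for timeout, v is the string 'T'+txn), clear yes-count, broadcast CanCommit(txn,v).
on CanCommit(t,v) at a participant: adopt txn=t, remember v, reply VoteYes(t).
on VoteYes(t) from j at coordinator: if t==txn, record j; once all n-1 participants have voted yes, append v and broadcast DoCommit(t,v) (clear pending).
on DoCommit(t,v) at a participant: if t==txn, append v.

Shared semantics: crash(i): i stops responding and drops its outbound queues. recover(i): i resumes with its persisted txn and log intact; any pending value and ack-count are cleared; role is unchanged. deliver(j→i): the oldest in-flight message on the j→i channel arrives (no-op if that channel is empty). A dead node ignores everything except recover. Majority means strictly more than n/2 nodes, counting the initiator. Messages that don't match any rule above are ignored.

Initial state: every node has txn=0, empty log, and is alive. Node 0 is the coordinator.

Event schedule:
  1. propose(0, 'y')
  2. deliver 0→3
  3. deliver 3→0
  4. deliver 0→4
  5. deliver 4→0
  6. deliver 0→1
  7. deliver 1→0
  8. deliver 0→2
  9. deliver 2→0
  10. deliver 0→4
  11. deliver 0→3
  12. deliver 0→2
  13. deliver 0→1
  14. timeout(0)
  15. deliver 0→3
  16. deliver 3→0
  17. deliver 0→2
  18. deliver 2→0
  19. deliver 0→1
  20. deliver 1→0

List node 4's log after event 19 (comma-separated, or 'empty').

y

after 1 — propose(0,'y'): n0:coor/t1/[-]
after 2 — deliver 0→3: n3:part/t1/[-]
after 3 — deliver 3→0: ·
after 4 — deliver 0→4: n4:part/t1/[-]
after 5 — deliver 4→0: ·
after 6 — deliver 0→1: n1:part/t1/[-]
after 7 — deliver 1→0: ·
after 8 — deliver 0→2: n2:part/t1/[-]
after 9 — deliver 2→0: n0:coor/t1/[y]
after 10 — deliver 0→4: n4:part/t1/[y]
after 11 — deliver 0→3: n3:part/t1/[y]
after 12 — deliver 0→2: n2:part/t1/[y]
after 13 — deliver 0→1: n1:part/t1/[y]
after 14 — timeout(0): n0:coor/t2/[y]
after 15 — deliver 0→3: n3:part/t2/[y]
after 16 — deliver 3→0: ·
after 17 — deliver 0→2: n2:part/t2/[y]
after 18 — deliver 2→0: ·
after 19 — deliver 0→1: n1:part/t2/[y]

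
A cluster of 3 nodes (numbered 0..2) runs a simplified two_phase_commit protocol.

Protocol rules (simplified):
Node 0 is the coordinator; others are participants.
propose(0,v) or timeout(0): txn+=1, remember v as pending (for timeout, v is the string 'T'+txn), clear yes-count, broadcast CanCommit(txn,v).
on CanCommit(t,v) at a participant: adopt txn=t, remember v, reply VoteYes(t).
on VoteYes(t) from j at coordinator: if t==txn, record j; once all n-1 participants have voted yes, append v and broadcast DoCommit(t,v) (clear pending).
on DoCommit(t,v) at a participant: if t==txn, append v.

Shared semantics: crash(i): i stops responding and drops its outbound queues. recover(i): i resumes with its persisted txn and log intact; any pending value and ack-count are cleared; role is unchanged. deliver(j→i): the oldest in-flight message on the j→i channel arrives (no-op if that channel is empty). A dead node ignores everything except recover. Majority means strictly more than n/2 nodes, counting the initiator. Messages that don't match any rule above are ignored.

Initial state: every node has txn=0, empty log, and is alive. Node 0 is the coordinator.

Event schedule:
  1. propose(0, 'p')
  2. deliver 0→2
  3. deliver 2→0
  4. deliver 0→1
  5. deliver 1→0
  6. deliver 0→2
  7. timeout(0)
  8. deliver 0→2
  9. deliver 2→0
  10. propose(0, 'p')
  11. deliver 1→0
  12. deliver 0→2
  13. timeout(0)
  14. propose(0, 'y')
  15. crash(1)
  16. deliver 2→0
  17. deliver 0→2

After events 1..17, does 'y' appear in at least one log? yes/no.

no

e1 propose(0,'p'): 0[coor,t=1,-]
e2 deliver 0→2: 2[part,t=1,-]
e3 deliver 2→0: ·
e4 deliver 0→1: 1[part,t=1,-]
e5 deliver 1→0: 0[coor,t=1,p]
e6 deliver 0→2: 2[part,t=1,p]
e7 timeout(0): 0[coor,t=2,p]
e8 deliver 0→2: 2[part,t=2,p]
e9 deliver 2→0: ·
e10 propose(0,'p'): 0[coor,t=3,p]
e11 deliver 1→0: ·
e12 deliver 0→2: 2[part,t=3,p]
e13 timeout(0): 0[coor,t=4,p]
e14 propose(0,'y'): 0[coor,t=5,p]
e15 crash(1): 1[✗part,t=1,-]
e16 deliver 2→0: ·
e17 deliver 0→2: 2[part,t=4,p]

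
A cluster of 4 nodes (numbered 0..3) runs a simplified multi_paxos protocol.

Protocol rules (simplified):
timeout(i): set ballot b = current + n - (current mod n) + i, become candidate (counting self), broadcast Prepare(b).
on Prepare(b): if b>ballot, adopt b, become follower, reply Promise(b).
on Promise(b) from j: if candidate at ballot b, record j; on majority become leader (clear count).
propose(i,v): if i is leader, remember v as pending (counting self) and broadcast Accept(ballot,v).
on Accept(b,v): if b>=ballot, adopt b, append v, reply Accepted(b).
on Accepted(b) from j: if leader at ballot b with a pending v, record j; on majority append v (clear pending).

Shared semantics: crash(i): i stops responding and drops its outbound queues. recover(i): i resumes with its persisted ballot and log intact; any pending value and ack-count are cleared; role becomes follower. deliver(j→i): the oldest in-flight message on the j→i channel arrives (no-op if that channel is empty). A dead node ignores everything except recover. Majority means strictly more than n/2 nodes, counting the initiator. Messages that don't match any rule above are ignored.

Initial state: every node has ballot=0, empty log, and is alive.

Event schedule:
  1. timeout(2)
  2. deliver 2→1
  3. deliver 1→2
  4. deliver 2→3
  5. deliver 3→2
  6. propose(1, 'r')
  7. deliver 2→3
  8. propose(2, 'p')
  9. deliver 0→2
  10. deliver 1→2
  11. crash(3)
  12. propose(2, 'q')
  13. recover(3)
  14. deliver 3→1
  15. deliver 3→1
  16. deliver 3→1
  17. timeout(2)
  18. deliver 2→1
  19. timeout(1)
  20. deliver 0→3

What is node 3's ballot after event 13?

6

after 1 — timeout(2): n2:cand/b6/[-]
after 2 — deliver 2→1: n1:foll/b6/[-]
after 3 — deliver 1→2: ·
after 4 — deliver 2→3: n3:foll/b6/[-]
after 5 — deliver 3→2: n2:lead/b6/[-]
after 6 — propose(1,'r'): ·
after 7 — deliver 2→3: ·
after 8 — propose(2,'p'): ·
after 9 — deliver 0→2: ·
after 10 — deliver 1→2: ·
after 11 — crash(3): n3:✗foll/b6/[-]
after 12 — propose(2,'q'): ·
after 13 — recover(3): n3:foll/b6/[-]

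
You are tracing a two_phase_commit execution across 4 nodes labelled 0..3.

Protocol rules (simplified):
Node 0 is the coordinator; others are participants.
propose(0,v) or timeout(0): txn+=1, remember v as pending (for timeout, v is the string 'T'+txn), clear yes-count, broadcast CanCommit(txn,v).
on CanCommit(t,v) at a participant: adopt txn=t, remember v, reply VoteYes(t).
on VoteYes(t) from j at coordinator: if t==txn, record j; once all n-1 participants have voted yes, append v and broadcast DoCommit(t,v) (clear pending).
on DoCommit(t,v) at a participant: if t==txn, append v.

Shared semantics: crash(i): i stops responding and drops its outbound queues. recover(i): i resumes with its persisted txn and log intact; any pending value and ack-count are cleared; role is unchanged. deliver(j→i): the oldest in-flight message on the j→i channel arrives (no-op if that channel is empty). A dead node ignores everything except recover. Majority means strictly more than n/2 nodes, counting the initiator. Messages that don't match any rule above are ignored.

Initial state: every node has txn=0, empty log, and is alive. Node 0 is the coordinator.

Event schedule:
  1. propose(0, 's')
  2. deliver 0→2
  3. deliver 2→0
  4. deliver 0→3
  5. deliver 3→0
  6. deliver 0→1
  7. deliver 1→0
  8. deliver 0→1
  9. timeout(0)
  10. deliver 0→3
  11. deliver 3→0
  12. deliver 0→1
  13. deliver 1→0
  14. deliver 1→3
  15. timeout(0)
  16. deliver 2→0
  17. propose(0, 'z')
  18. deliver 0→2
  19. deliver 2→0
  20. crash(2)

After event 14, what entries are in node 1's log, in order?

s

1. propose(0,'s'):  <0:coor t1 ->
2. deliver 0→2:  <2:part t1 ->
3. deliver 2→0:  nop
4. deliver 0→3:  <3:part t1 ->
5. deliver 3→0:  nop
6. deliver 0→1:  <1:part t1 ->
7. deliver 1→0:  <0:coor t1 s>
8. deliver 0→1:  <1:part t1 s>
9. timeout(0):  <0:coor t2 s>
10. deliver 0→3:  <3:part t1 s>
11. deliver 3→0:  nop
12. deliver 0→1:  <1:part t2 s>
13. deliver 1→0:  nop
14. deliver 1→3:  nop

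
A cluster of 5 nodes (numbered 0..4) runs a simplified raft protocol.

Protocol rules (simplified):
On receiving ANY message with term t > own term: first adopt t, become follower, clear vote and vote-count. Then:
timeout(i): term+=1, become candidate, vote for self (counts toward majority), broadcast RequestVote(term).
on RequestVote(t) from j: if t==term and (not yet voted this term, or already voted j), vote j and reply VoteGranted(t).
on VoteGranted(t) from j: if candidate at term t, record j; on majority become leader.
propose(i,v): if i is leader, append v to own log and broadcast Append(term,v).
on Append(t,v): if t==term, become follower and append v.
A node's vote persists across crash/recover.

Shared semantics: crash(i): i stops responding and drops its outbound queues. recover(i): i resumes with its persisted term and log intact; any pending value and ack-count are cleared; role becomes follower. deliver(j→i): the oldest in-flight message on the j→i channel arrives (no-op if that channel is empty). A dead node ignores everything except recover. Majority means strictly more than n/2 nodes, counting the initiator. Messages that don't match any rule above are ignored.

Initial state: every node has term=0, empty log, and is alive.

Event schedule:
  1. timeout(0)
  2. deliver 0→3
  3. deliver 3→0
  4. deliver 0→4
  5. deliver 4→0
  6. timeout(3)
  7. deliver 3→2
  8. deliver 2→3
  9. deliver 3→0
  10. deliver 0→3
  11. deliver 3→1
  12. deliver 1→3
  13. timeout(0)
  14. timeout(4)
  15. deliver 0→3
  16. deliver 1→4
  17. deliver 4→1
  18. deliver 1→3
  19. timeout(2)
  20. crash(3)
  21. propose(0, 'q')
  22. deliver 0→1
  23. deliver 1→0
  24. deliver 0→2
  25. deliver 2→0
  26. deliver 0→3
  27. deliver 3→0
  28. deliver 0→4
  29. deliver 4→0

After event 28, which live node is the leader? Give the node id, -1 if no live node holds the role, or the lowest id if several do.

-1

[1] timeout(0) → N0(cand t1 [-])
[2] deliver 0→3 → N3(foll t1 [-])
[3] deliver 3→0 → ∅
[4] deliver 0→4 → N4(foll t1 [-])
[5] deliver 4→0 → N0(lead t1 [-])
[6] timeout(3) → N3(cand t2 [-])
[7] deliver 3→2 → N2(foll t2 [-])
[8] deliver 2→3 → ∅
[9] deliver 3→0 → N0(foll t2 [-])
[10] deliver 0→3 → N3(lead t2 [-])
[11] deliver 3→1 → N1(foll t2 [-])
[12] deliver 1→3 → ∅
[13] timeout(0) → N0(cand t3 [-])
[14] timeout(4) → N4(cand t2 [-])
[15] deliver 0→3 → N3(foll t3 [-])
[16] deliver 1→4 → ∅
[17] deliver 4→1 → ∅
[18] deliver 1→3 → ∅
[19] timeout(2) → N2(cand t3 [-])
[20] crash(3) → N3(✗foll t3 [-])
[21] propose(0,'q') → ∅
[22] deliver 0→1 → ∅
[23] deliver 1→0 → ∅
[24] deliver 0→2 → ∅
[25] deliver 2→0 → ∅
[26] deliver 0→3 → ∅
[27] deliver 3→0 → ∅
[28] deliver 0→4 → N4(foll t3 [-])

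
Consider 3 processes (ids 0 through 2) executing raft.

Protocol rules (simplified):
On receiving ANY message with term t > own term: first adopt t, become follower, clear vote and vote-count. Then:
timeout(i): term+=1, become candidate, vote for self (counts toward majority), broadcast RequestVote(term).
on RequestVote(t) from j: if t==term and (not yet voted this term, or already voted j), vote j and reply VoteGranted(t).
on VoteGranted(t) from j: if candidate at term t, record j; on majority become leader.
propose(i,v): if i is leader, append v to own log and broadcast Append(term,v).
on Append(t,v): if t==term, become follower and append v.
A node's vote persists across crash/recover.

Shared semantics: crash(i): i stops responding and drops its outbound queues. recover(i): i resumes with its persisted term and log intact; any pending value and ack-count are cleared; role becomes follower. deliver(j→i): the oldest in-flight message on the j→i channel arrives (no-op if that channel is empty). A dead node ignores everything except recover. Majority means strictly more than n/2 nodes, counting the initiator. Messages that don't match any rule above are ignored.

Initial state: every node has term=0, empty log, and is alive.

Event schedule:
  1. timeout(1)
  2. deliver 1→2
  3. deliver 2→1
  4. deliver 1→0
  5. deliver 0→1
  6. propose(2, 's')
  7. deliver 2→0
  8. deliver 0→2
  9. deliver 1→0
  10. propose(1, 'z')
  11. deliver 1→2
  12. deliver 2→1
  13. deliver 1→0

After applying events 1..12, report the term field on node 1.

1

e1 timeout(1): 1[cand,t=1,-]
e2 deliver 1→2: 2[foll,t=1,-]
e3 deliver 2→1: 1[lead,t=1,-]
e4 deliver 1→0: 0[foll,t=1,-]
e5 deliver 0→1: ·
e6 propose(2,'s'): ·
e7 deliver 2→0: ·
e8 deliver 0→2: ·
e9 deliver 1→0: ·
e10 propose(1,'z'): 1[lead,t=1,z]
e11 deliver 1→2: 2[foll,t=1,z]
e12 deliver 2→1: ·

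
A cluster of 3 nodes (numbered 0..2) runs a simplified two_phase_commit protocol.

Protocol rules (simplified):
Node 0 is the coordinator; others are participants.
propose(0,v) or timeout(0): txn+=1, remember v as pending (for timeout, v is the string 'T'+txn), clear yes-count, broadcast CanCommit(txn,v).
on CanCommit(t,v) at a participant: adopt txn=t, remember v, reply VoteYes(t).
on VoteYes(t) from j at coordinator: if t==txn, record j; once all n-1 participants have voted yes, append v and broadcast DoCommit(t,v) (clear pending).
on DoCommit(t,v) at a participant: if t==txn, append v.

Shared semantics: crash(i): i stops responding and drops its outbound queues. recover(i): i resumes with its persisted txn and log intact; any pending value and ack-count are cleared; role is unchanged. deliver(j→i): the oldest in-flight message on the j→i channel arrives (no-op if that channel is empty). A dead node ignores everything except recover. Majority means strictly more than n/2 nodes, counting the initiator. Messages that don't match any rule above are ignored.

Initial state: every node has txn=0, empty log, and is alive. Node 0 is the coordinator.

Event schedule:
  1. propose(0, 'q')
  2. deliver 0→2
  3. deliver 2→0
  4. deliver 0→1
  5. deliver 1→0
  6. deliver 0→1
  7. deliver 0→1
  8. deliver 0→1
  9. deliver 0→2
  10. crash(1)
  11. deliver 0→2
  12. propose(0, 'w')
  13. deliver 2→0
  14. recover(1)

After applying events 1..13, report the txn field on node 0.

2

step 1 propose(0,'q'): 0={coor,t=1,log=-}
step 2 deliver 0→2: 2={part,t=1,log=-}
step 3 deliver 2→0: —
step 4 deliver 0→1: 1={part,t=1,log=-}
step 5 deliver 1→0: 0={coor,t=1,log=q}
step 6 deliver 0→1: 1={part,t=1,log=q}
step 7 deliver 0→1: —
step 8 deliver 0→1: —
step 9 deliver 0→2: 2={part,t=1,log=q}
step 10 crash(1): 1={✗part,t=1,log=q}
step 11 deliver 0→2: —
step 12 propose(0,'w'): 0={coor,t=2,log=q}
step 13 deliver 2→0: —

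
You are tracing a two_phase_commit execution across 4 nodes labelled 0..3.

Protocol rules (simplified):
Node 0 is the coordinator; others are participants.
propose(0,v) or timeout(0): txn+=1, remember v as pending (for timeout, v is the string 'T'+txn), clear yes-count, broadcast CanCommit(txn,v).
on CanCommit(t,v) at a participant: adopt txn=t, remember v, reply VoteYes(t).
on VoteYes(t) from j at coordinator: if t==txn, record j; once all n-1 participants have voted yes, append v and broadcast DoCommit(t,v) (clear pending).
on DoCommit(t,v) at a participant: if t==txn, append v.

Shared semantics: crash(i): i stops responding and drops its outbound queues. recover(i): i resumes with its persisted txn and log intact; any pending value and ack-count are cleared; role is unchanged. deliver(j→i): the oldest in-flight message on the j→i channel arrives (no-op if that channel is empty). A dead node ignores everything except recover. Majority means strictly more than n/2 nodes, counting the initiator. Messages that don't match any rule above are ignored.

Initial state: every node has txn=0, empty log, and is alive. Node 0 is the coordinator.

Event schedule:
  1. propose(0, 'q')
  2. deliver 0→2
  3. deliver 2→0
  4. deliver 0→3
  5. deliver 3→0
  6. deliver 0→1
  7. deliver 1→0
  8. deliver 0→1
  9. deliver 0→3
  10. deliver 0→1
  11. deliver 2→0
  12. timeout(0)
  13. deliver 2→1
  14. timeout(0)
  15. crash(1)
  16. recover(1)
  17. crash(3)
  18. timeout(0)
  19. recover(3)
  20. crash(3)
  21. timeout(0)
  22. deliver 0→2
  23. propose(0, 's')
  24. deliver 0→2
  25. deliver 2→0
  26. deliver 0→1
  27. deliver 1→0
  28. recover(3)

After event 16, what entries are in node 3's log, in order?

step 1 propose(0,'q'): 0={coor,t=1,log=-}
step 2 deliver 0→2: 2={part,t=1,log=-}
step 3 deliver 2→0: —
step 4 deliver 0→3: 3={part,t=1,log=-}
step 5 deliver 3→0: —
step 6 deliver 0→1: 1={part,t=1,log=-}
step 7 deliver 1→0: 0={coor,t=1,log=q}
step 8 deliver 0→1: 1={part,t=1,log=q}
step 9 deliver 0→3: 3={part,t=1,log=q}
step 10 deliver 0→1: —
step 11 deliver 2→0: —
step 12 timeout(0): 0={coor,t=2,log=q}
step 13 deliver 2→1: —
step 14 timeout(0): 0={coor,t=3,log=q}
step 15 crash(1): 1={✗part,t=1,log=q}
step 16 recover(1): 1={part,t=1,log=q}

q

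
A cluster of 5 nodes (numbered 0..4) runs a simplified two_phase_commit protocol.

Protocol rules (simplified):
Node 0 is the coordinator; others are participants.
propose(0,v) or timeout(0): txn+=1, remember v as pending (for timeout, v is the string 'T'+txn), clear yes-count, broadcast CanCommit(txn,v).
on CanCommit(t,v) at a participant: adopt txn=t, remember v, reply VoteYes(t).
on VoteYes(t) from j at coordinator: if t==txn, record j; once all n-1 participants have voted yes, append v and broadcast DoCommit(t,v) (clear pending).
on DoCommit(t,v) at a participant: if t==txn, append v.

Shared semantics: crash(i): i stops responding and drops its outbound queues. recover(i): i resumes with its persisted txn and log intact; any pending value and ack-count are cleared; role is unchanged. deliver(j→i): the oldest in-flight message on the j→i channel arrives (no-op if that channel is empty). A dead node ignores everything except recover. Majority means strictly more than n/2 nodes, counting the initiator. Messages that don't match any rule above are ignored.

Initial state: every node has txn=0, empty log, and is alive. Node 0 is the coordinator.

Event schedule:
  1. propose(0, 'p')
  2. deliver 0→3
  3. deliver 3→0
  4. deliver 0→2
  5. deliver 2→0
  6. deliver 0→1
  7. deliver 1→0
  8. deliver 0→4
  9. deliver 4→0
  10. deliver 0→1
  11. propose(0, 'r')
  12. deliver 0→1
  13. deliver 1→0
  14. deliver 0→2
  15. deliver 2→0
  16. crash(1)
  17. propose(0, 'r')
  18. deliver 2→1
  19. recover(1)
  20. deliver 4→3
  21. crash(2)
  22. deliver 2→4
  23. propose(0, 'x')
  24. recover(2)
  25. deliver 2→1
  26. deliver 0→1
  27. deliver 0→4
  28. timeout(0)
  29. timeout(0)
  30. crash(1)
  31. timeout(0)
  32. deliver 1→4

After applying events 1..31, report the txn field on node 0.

7

1. propose(0,'p'):  <0:coor t1 ->
2. deliver 0→3:  <3:part t1 ->
3. deliver 3→0:  nop
4. deliver 0→2:  <2:part t1 ->
5. deliver 2→0:  nop
6. deliver 0→1:  <1:part t1 ->
7. deliver 1→0:  nop
8. deliver 0→4:  <4:part t1 ->
9. deliver 4→0:  <0:coor t1 p>
10. deliver 0→1:  <1:part t1 p>
11. propose(0,'r'):  <0:coor t2 p>
12. deliver 0→1:  <1:part t2 p>
13. deliver 1→0:  nop
14. deliver 0→2:  <2:part t1 p>
15. deliver 2→0:  nop
16. crash(1):  <1:✗part t2 p>
17. propose(0,'r'):  <0:coor t3 p>
18. deliver 2→1:  nop
19. recover(1):  <1:part t2 p>
20. deliver 4→3:  nop
21. crash(2):  <2:✗part t1 p>
22. deliver 2→4:  nop
23. propose(0,'x'):  <0:coor t4 p>
24. recover(2):  <2:part t1 p>
25. deliver 2→1:  nop
26. deliver 0→1:  <1:part t3 p>
27. deliver 0→4:  <4:part t1 p>
28. timeout(0):  <0:coor t5 p>
29. timeout(0):  <0:coor t6 p>
30. crash(1):  <1:✗part t3 p>
31. timeout(0):  <0:coor t7 p>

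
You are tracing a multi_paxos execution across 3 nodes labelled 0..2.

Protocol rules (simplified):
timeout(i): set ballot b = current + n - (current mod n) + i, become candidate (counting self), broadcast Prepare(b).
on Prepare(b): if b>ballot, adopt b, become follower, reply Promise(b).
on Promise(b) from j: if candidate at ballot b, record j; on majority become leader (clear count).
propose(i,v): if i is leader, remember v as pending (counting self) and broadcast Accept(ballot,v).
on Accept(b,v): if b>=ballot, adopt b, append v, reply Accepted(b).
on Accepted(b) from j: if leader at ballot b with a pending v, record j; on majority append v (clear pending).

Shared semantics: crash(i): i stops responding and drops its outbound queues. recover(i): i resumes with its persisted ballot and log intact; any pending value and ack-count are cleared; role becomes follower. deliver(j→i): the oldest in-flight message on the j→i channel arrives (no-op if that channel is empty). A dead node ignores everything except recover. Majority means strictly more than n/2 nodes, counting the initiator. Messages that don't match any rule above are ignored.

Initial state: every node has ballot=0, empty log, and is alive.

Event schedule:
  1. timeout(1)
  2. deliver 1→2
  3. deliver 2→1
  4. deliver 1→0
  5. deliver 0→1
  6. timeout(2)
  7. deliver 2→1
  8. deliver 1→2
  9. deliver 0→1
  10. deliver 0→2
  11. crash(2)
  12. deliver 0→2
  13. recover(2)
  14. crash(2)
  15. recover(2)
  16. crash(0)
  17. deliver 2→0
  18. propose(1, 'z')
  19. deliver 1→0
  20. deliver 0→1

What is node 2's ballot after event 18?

after 1 — timeout(1): n1:cand/b4/[-]
after 2 — deliver 1→2: n2:foll/b4/[-]
after 3 — deliver 2→1: n1:lead/b4/[-]
after 4 — deliver 1→0: n0:foll/b4/[-]
after 5 — deliver 0→1: ·
after 6 — timeout(2): n2:cand/b8/[-]
after 7 — deliver 2→1: n1:foll/b8/[-]
after 8 — deliver 1→2: n2:lead/b8/[-]
after 9 — deliver 0→1: ·
after 10 — deliver 0→2: ·
after 11 — crash(2): n2:✗lead/b8/[-]
after 12 — deliver 0→2: ·
after 13 — recover(2): n2:foll/b8/[-]
after 14 — crash(2): n2:✗foll/b8/[-]
after 15 — recover(2): n2:foll/b8/[-]
after 16 — crash(0): n0:✗foll/b4/[-]
after 17 — deliver 2→0: ·
after 18 — propose(1,'z'): ·

8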